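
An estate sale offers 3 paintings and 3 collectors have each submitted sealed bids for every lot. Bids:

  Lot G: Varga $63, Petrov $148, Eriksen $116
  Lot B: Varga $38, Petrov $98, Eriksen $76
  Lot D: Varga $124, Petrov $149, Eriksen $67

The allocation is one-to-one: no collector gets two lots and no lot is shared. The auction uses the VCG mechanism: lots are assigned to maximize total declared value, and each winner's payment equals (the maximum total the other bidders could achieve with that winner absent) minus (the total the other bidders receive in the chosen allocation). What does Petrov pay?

Efficient allocation: Varga→Lot D ($124), Petrov→Lot G ($148), Eriksen→Lot B ($76); total welfare W = $348.
Petrov receives Lot G at value $148, so the others get W − 148 = $200.
Without Petrov: best allocation of the remaining 2 bidders over all 3 lots is Varga→Lot D ($124), Eriksen→Lot G ($116), total $240.
VCG payment = (others' best without Petrov) − (others' welfare with Petrov) = 240 − 200 = $40.

Petrov pays $40.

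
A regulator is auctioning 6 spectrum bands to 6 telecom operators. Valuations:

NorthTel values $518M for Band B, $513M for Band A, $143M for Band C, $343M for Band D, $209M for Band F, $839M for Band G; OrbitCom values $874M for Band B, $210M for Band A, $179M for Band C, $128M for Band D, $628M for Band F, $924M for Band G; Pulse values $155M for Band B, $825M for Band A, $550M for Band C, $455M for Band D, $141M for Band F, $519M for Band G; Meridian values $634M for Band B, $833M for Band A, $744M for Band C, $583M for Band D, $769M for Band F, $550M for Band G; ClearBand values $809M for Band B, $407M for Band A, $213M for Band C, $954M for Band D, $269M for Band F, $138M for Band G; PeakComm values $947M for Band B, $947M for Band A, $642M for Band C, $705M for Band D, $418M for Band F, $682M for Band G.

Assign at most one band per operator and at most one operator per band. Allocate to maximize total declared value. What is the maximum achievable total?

Optimal: NorthTel→Band G ($839M), OrbitCom→Band F ($628M), Pulse→Band A ($825M), Meridian→Band C ($744M), ClearBand→Band D ($954M), PeakComm→Band B ($947M) — total 839+628+825+744+954+947 = $4937M.
Next-best assignment: NorthTel→Band G, OrbitCom→Band B, Pulse→Band C, Meridian→Band F, ClearBand→Band D, PeakComm→Band A = $4933M.

Maximum total: $4937M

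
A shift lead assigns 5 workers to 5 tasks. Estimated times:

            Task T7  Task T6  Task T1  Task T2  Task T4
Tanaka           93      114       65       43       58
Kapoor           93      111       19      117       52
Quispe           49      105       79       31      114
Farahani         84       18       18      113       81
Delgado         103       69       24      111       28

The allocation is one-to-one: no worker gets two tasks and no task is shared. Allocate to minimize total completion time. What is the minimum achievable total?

This is a one-to-one assignment (minimum-cost bipartite matching).
Optimal: Tanaka→Task T2 (43 min), Kapoor→Task T1 (19 min), Quispe→Task T7 (49 min), Farahani→Task T6 (18 min), Delgado→Task T4 (28 min) — total 43+19+49+18+28 = 157 min.
Every other assignment is strictly worse.

Minimum total: 157 min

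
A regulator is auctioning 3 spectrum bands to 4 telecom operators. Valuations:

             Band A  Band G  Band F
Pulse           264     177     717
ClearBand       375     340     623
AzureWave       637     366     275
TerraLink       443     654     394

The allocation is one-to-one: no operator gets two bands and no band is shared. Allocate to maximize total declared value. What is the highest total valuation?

This is the linear assignment problem.
Optimal: AzureWave→Band A ($637M), TerraLink→Band G ($654M), Pulse→Band F ($717M) — total 637+654+717 = $2008M.
Row-greedy (each operator in turn takes its best remaining band) gives $1458M, worse by 550.
No other one-to-one assignment exceeds $2008M.

Maximum total: $2008M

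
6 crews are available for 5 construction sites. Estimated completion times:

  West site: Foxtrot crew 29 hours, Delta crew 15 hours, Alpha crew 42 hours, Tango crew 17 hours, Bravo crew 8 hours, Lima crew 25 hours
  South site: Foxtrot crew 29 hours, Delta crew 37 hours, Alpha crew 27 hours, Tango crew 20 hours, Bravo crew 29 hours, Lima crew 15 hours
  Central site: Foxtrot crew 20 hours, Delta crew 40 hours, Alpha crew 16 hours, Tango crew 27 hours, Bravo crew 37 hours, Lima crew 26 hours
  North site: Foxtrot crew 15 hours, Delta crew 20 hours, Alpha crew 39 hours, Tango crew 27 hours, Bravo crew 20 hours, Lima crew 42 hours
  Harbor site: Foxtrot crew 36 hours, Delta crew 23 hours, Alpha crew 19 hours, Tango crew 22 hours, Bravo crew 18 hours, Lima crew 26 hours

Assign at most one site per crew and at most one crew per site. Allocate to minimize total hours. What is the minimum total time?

Minimum total: 76 hours

Treat this as an assignment problem: match each crew to one site.
Optimal: Bravo crew→West site (8 hours), Lima crew→South site (15 hours), Alpha crew→Central site (16 hours), Foxtrot crew→North site (15 hours), Tango crew→Harbor site (22 hours) — total 8+15+16+15+22 = 76 hours.
Row-greedy (each crew in turn takes its cheapest remaining site) gives 84 hours, worse by 8.
Every other assignment is strictly worse.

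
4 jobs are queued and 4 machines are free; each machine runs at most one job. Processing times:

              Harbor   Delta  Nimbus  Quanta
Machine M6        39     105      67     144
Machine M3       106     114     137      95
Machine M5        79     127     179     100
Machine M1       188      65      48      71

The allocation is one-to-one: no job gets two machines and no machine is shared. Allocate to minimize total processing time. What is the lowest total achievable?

Min total: 301 min

Optimal: Harbor→Machine M6 (39 min), Delta→Machine M3 (114 min), Nimbus→Machine M1 (48 min), Quanta→Machine M5 (100 min) — total 39+114+48+100 = 301 min.
Min-entry greedy (repeatedly take the single cheapest remaining cell) gives 309 min, worse by 8.
Swapping Delta↔Nimbus (Delta→Machine M1 65 min, Nimbus→Machine M3 137 min) adds 40.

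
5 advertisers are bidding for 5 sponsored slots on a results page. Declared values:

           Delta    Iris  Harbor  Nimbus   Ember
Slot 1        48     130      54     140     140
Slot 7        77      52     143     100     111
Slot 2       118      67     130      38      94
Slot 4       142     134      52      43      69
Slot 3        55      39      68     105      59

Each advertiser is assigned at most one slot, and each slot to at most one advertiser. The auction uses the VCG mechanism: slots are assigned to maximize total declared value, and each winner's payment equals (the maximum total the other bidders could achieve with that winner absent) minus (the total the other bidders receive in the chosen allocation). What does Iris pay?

Efficient allocation: Delta→Slot 2 ($118), Iris→Slot 4 ($134), Harbor→Slot 7 ($143), Nimbus→Slot 3 ($105), Ember→Slot 1 ($140); total welfare W = $640.
Iris receives Slot 4 at value $134, so the others get W − 134 = $506.
Without Iris: best allocation of the remaining 4 bidders over all 5 slots is Delta→Slot 4 ($142), Harbor→Slot 7 ($143), Nimbus→Slot 3 ($105), Ember→Slot 1 ($140), total $530.
VCG payment = (others' best without Iris) − (others' welfare with Iris) = 530 − 506 = $24.

Iris pays $24.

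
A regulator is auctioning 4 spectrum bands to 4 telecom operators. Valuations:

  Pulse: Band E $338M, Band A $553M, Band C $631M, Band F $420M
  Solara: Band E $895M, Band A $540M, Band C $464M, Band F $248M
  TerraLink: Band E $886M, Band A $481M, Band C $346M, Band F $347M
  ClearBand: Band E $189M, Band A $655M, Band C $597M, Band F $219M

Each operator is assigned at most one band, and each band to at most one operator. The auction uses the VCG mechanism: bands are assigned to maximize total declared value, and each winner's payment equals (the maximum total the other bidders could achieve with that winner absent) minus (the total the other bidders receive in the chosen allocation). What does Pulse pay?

Efficient allocation: Pulse→Band C ($631M), Solara→Band E ($895M), TerraLink→Band F ($347M), ClearBand→Band A ($655M); total welfare W = $2528M.
Pulse receives Band C at value $631M, so the others get W − 631 = $1897M.
Without Pulse: best allocation of the remaining 3 bidders over all 4 bands is Solara→Band A ($540M), TerraLink→Band E ($886M), ClearBand→Band C ($597M), total $2023M.
VCG payment = (others' best without Pulse) − (others' welfare with Pulse) = 2023 − 1897 = $126M.

Pulse pays $126M.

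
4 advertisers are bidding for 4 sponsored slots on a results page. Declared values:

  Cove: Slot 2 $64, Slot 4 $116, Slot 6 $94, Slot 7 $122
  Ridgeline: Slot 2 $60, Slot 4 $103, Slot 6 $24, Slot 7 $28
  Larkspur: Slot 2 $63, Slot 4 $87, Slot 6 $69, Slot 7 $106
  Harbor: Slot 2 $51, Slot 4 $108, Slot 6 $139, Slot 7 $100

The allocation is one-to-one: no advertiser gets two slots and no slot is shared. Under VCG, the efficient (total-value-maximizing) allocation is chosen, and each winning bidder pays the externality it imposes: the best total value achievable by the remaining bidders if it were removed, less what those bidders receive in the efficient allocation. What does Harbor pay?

Efficient allocation: Cove→Slot 7 ($122), Ridgeline→Slot 4 ($103), Larkspur→Slot 2 ($63), Harbor→Slot 6 ($139); total welfare W = $427.
Harbor receives Slot 6 at value $139, so the others get W − 139 = $288.
Without Harbor: best allocation of the remaining 3 bidders over all 4 slots is Cove→Slot 6 ($94), Ridgeline→Slot 4 ($103), Larkspur→Slot 7 ($106), total $303.
VCG payment = (others' best without Harbor) − (others' welfare with Harbor) = 303 − 288 = $15.

Harbor pays $15.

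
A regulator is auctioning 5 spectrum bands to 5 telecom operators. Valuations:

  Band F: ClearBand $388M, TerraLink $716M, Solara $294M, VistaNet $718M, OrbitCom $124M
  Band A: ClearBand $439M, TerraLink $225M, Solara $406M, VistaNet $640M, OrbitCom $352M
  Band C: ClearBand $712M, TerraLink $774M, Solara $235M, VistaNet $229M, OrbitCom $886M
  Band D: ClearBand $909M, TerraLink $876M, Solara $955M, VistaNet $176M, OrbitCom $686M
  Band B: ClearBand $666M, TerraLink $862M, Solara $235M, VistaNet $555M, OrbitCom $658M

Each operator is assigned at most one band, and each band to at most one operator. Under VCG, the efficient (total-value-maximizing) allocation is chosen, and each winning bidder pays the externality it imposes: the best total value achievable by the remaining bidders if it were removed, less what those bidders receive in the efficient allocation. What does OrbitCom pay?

Efficient allocation: ClearBand→Band B ($666M), TerraLink→Band F ($716M), Solara→Band D ($955M), VistaNet→Band A ($640M), OrbitCom→Band C ($886M); total welfare W = $3863M.
OrbitCom receives Band C at value $886M, so the others get W − 886 = $2977M.
Without OrbitCom: best allocation of the remaining 4 bidders over all 5 bands is ClearBand→Band C ($712M), TerraLink→Band B ($862M), Solara→Band D ($955M), VistaNet→Band F ($718M), total $3247M.
VCG payment = (others' best without OrbitCom) − (others' welfare with OrbitCom) = 3247 − 2977 = $270M.

OrbitCom pays $270M.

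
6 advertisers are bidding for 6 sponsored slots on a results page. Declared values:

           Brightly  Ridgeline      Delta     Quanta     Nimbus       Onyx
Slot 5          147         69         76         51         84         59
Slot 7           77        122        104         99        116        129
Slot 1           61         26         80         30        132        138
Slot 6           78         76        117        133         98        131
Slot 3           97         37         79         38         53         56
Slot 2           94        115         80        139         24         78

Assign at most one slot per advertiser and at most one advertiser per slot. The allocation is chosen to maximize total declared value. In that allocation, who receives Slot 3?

Delta receives Slot 3.

This is a one-to-one assignment (maximum-weight bipartite matching).
Optimal: Brightly→Slot 5 ($147), Ridgeline→Slot 7 ($122), Delta→Slot 3 ($79), Quanta→Slot 2 ($139), Nimbus→Slot 1 ($132), Onyx→Slot 6 ($131) — total 147+122+79+139+132+131 = $750.
Max-entry greedy (repeatedly take the single best remaining cell) gives $716, worse by 34.
Delta's own top slot is Slot 6 ($117), but forcing Delta→Slot 6 and reassigning the rest optimally gives only $716 — worse by 34.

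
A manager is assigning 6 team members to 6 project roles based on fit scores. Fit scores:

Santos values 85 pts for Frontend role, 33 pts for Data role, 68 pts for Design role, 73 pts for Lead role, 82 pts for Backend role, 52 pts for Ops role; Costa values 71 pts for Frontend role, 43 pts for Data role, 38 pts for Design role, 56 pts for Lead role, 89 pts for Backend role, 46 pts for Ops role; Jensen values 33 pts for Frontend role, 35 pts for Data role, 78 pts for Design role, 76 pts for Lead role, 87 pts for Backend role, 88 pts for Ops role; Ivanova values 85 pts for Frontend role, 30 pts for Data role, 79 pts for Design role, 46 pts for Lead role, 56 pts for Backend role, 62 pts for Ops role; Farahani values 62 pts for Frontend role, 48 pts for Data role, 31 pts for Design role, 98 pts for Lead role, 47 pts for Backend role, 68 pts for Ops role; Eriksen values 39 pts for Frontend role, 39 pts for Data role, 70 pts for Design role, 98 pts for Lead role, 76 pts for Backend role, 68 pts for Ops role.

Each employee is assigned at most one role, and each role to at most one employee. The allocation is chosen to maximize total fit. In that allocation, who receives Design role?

Optimal: Santos→Frontend role (85 pts), Costa→Backend role (89 pts), Jensen→Ops role (88 pts), Ivanova→Design role (79 pts), Farahani→Data role (48 pts), Eriksen→Lead role (98 pts) — total 85+89+88+79+48+98 = 487 pts.
Row-greedy (each employee in turn takes its best remaining role) gives 478 pts, worse by 9.
Next-best assignment: Santos→Frontend role, Costa→Backend role, Jensen→Ops role, Ivanova→Design role, Farahani→Lead role, Eriksen→Data role = 478 pts.
Ivanova's own top role is Frontend role (85 pts), but forcing Ivanova→Frontend role and reassigning the rest optimally gives only 476 pts — worse by 11.

Ivanova receives Design role.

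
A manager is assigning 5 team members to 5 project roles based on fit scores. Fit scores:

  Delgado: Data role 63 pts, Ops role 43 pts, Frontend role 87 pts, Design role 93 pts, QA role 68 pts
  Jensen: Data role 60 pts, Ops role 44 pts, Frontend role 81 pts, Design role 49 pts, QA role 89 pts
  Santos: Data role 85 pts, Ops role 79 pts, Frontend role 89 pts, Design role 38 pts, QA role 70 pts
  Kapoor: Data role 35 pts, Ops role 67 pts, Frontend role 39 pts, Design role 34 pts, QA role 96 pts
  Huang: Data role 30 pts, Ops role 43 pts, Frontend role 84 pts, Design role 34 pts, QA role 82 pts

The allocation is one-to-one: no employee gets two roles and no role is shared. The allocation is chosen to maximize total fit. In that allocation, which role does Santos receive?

Santos receives Data role.

Optimal: Delgado→Design role (93 pts), Jensen→QA role (89 pts), Santos→Data role (85 pts), Kapoor→Ops role (67 pts), Huang→Frontend role (84 pts) — total 93+89+85+67+84 = 418 pts.
Row-greedy (each employee in turn takes its best remaining role) gives 368 pts, worse by 50.
Swapping Kapoor↔Jensen (Kapoor→QA role 96 pts, Jensen→Ops role 44 pts) loses 16.
Santos's own top role is Frontend role (89 pts), but forcing Santos→Frontend role and reassigning the rest optimally gives only 391 pts — worse by 27.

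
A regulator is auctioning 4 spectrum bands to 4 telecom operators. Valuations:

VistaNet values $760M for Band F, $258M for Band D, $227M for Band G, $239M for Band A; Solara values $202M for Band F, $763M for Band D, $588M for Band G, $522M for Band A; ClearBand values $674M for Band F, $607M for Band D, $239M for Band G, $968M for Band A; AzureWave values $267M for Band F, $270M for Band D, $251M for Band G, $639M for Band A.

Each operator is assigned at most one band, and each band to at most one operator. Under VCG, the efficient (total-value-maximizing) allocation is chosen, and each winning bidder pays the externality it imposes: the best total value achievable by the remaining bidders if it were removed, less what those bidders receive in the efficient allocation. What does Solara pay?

Solara pays $27M.

Efficient allocation: VistaNet→Band F ($760M), Solara→Band D ($763M), ClearBand→Band A ($968M), AzureWave→Band G ($251M); total welfare W = $2742M.
Solara receives Band D at value $763M, so the others get W − 763 = $1979M.
Without Solara: best allocation of the remaining 3 bidders over all 4 bands is VistaNet→Band F ($760M), ClearBand→Band D ($607M), AzureWave→Band A ($639M), total $2006M.
VCG payment = (others' best without Solara) − (others' welfare with Solara) = 2006 − 1979 = $27M.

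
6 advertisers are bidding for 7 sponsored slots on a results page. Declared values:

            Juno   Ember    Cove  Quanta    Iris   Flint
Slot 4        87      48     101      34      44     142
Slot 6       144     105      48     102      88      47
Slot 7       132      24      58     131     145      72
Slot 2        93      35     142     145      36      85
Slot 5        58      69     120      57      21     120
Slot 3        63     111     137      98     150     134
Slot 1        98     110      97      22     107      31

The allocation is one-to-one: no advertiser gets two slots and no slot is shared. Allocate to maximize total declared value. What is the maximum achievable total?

This is the linear assignment problem.
Optimal: Juno→Slot 6 ($144), Ember→Slot 1 ($110), Cove→Slot 3 ($137), Quanta→Slot 2 ($145), Iris→Slot 7 ($145), Flint→Slot 4 ($142) — total 144+110+137+145+145+142 = $823.
Next-best assignment: Juno→Slot 6, Ember→Slot 1, Cove→Slot 2, Quanta→Slot 7, Iris→Slot 3, Flint→Slot 4 = $819.

Maximum total: $823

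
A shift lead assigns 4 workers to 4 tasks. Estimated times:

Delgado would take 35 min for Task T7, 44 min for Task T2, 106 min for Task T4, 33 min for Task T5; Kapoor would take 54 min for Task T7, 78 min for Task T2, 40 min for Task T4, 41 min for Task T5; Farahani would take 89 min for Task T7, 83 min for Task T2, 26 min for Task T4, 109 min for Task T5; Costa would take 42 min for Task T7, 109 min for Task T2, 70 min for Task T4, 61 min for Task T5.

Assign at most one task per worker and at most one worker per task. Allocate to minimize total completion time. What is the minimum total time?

Minimum total: 153 min

Treat this as an assignment problem: match each worker to one task.
Optimal: Delgado→Task T2 (44 min), Kapoor→Task T5 (41 min), Farahani→Task T4 (26 min), Costa→Task T7 (42 min) — total 44+41+26+42 = 153 min.
Column-greedy (each task in turn goes to its cheapest remaining worker) gives 200 min, worse by 47.
Next-best assignment: Delgado→Task T5, Kapoor→Task T2, Farahani→Task T4, Costa→Task T7 = 179 min.
Swapping Costa↔Delgado (Costa→Task T2 109 min, Delgado→Task T7 35 min) adds 58.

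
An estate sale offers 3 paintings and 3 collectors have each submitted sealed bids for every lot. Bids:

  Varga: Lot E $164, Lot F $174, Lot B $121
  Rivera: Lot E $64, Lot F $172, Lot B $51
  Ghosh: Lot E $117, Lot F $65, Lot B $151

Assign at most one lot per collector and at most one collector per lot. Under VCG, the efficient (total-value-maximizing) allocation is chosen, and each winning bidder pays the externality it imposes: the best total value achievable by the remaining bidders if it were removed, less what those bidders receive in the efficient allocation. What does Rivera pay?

Efficient allocation: Varga→Lot E ($164), Rivera→Lot F ($172), Ghosh→Lot B ($151); total welfare W = $487.
Rivera receives Lot F at value $172, so the others get W − 172 = $315.
Without Rivera: best allocation of the remaining 2 bidders over all 3 lots is Varga→Lot F ($174), Ghosh→Lot B ($151), total $325.
VCG payment = (others' best without Rivera) − (others' welfare with Rivera) = 325 − 315 = $10.

Rivera pays $10.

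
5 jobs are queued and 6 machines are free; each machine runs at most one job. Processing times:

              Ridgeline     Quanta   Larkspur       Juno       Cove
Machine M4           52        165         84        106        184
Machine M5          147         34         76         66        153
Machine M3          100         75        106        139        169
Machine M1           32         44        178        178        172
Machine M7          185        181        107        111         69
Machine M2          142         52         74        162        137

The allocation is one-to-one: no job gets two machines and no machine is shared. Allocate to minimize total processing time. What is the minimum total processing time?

Min total: 303 min

Optimal: Ridgeline→Machine M1 (32 min), Quanta→Machine M2 (52 min), Larkspur→Machine M4 (84 min), Juno→Machine M5 (66 min), Cove→Machine M7 (69 min) — total 32+52+84+66+69 = 303 min.
Next-best assignment: Ridgeline→Machine M4, Quanta→Machine M1, Larkspur→Machine M2, Juno→Machine M5, Cove→Machine M7 = 305 min.
No other one-to-one assignment undercuts 303 min.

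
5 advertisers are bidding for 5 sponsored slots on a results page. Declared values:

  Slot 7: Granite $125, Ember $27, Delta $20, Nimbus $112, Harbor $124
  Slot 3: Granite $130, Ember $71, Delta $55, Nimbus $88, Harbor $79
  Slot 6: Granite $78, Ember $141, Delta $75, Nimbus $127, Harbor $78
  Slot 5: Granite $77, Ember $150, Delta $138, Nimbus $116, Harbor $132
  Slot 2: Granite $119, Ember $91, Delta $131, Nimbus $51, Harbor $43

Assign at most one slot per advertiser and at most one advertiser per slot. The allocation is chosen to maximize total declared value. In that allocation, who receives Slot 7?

Optimal: Granite→Slot 3 ($130), Ember→Slot 5 ($150), Delta→Slot 2 ($131), Nimbus→Slot 6 ($127), Harbor→Slot 7 ($124) — total 130+150+131+127+124 = $662.
Column-greedy (each slot in turn goes to its best remaining advertiser) gives $535, worse by 127.
Next-best assignment: Granite→Slot 3, Ember→Slot 6, Delta→Slot 2, Nimbus→Slot 7, Harbor→Slot 5 = $646.
Harbor's own top slot is Slot 5 ($132), but forcing Harbor→Slot 5 and reassigning the rest optimally gives only $646 — worse by 16.

Harbor receives Slot 7.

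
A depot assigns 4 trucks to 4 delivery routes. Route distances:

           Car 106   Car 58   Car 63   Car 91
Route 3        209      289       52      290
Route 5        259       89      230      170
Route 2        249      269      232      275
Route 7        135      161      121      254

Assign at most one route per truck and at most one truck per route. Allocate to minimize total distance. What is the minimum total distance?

Min total: 551 km

Optimal: Car 106→Route 7 (135 km), Car 58→Route 5 (89 km), Car 63→Route 3 (52 km), Car 91→Route 2 (275 km) — total 135+89+52+275 = 551 km.
Column-greedy (each route in turn goes to its cheapest remaining truck) gives 644 km, worse by 93.
Swapping Car 106↔Car 63 (Car 106→Route 3 209 km, Car 63→Route 7 121 km) adds 143.
Checked against all permutations: 551 km is optimal.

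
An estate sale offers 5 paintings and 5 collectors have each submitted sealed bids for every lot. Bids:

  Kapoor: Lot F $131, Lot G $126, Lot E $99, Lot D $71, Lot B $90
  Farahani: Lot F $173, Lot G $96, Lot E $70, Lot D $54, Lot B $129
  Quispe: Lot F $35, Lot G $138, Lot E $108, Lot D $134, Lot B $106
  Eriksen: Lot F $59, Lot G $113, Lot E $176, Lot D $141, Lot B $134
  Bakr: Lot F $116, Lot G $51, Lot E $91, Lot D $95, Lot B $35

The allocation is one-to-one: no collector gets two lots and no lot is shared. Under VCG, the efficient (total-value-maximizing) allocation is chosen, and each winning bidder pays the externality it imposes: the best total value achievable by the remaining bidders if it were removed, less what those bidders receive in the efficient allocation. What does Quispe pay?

Efficient allocation: Kapoor→Lot G ($126), Farahani→Lot B ($129), Quispe→Lot D ($134), Eriksen→Lot E ($176), Bakr→Lot F ($116); total welfare W = $681.
Quispe receives Lot D at value $134, so the others get W − 134 = $547.
Without Quispe: best allocation of the remaining 4 bidders over all 5 lots is Kapoor→Lot G ($126), Farahani→Lot F ($173), Eriksen→Lot E ($176), Bakr→Lot D ($95), total $570.
VCG payment = (others' best without Quispe) − (others' welfare with Quispe) = 570 − 547 = $23.

Quispe pays $23.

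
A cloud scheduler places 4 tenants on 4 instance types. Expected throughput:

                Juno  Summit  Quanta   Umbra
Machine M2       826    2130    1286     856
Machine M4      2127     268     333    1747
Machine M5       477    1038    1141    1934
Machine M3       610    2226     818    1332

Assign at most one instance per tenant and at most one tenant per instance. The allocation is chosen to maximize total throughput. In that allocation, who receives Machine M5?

Umbra receives Machine M5.

This is the linear assignment problem.
Optimal: Juno→Machine M4 (2127 ops/s), Summit→Machine M3 (2226 ops/s), Quanta→Machine M2 (1286 ops/s), Umbra→Machine M5 (1934 ops/s) — total 2127+2226+1286+1934 = 7573 ops/s.
Column-greedy (each instance in turn goes to its best remaining tenant) gives 7009 ops/s, worse by 564.
Next-best assignment: Juno→Machine M4, Summit→Machine M2, Quanta→Machine M3, Umbra→Machine M5 = 7009 ops/s.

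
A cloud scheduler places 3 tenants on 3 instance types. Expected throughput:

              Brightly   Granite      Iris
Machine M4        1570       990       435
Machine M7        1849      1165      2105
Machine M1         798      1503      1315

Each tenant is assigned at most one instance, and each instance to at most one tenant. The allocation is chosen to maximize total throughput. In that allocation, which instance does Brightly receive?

Brightly receives Machine M4.

Optimal: Brightly→Machine M4 (1570 ops/s), Granite→Machine M1 (1503 ops/s), Iris→Machine M7 (2105 ops/s) — total 1570+1503+2105 = 5178 ops/s.
Row-greedy (each tenant in turn takes its best remaining instance) gives 3787 ops/s, worse by 1391.
No other one-to-one assignment exceeds 5178 ops/s.
Brightly's own top instance is Machine M7 (1849 ops/s), but forcing Brightly→Machine M7 and reassigning the rest optimally gives only 4154 ops/s — worse by 1024.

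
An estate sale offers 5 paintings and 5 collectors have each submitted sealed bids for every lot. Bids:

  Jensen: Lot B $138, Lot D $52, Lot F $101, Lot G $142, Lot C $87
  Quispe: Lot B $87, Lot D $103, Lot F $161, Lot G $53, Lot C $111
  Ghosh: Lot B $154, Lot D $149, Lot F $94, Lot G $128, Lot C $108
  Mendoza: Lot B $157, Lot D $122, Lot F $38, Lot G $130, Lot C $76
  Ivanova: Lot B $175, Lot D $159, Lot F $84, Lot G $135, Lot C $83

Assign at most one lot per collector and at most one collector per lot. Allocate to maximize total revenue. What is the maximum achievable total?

Treat this as an assignment problem: match each collector to one lot.
Optimal: Jensen→Lot G ($142), Quispe→Lot F ($161), Ghosh→Lot C ($108), Mendoza→Lot B ($157), Ivanova→Lot D ($159) — total 142+161+108+157+159 = $727.
Row-greedy (each collector in turn takes its best remaining lot) gives $662, worse by 65.
Next-best assignment: Jensen→Lot G, Quispe→Lot F, Ghosh→Lot C, Mendoza→Lot D, Ivanova→Lot B = $708.
Checked against all permutations: $727 is optimal.

Maximum total: $727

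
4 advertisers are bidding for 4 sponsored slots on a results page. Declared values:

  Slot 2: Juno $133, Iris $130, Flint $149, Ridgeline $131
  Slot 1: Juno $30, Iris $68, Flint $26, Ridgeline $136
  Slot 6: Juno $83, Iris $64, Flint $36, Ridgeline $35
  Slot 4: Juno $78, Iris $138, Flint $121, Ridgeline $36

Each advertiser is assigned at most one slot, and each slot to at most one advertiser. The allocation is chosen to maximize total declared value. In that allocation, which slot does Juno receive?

Treat this as an assignment problem: match each advertiser to one slot.
Optimal: Juno→Slot 6 ($83), Iris→Slot 4 ($138), Flint→Slot 2 ($149), Ridgeline→Slot 1 ($136) — total 83+138+149+136 = $506.
Row-greedy (each advertiser in turn takes its best remaining slot) gives $443, worse by 63.
Next-best assignment: Juno→Slot 6, Iris→Slot 2, Flint→Slot 4, Ridgeline→Slot 1 = $470.
Every other assignment is strictly worse.
Juno's own top slot is Slot 2 ($133), but forcing Juno→Slot 2 and reassigning the rest optimally gives only $454 — worse by 52.

Juno receives Slot 6.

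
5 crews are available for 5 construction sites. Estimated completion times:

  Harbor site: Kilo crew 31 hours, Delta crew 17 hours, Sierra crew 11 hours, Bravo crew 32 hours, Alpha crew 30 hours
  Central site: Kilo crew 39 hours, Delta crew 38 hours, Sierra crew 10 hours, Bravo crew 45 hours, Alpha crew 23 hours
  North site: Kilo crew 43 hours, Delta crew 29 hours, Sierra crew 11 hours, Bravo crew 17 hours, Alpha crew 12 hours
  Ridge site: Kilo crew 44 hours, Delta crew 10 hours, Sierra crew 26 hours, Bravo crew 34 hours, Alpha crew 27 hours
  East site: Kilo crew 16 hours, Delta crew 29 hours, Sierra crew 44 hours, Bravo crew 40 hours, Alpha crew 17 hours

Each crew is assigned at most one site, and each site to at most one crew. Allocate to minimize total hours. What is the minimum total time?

Optimal: Kilo crew→East site (16 hours), Delta crew→Ridge site (10 hours), Sierra crew→Harbor site (11 hours), Bravo crew→North site (17 hours), Alpha crew→Central site (23 hours) — total 16+10+11+17+23 = 77 hours.
Row-greedy (each crew in turn takes its cheapest remaining site) gives 83 hours, worse by 6.
Swapping Kilo crew↔Delta crew (Kilo crew→Ridge site 44 hours, Delta crew→East site 29 hours) adds 47.

Min total: 77 hours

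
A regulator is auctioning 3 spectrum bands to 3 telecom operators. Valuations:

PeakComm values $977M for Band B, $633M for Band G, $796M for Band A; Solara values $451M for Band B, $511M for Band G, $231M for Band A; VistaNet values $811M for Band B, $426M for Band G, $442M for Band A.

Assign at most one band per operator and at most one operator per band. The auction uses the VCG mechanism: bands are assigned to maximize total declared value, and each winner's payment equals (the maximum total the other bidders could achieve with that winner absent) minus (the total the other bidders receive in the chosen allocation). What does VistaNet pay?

Efficient allocation: PeakComm→Band A ($796M), Solara→Band G ($511M), VistaNet→Band B ($811M); total welfare W = $2118M.
VistaNet receives Band B at value $811M, so the others get W − 811 = $1307M.
Without VistaNet: best allocation of the remaining 2 bidders over all 3 bands is PeakComm→Band B ($977M), Solara→Band G ($511M), total $1488M.
VCG payment = (others' best without VistaNet) − (others' welfare with VistaNet) = 1488 − 1307 = $181M.

VistaNet pays $181M.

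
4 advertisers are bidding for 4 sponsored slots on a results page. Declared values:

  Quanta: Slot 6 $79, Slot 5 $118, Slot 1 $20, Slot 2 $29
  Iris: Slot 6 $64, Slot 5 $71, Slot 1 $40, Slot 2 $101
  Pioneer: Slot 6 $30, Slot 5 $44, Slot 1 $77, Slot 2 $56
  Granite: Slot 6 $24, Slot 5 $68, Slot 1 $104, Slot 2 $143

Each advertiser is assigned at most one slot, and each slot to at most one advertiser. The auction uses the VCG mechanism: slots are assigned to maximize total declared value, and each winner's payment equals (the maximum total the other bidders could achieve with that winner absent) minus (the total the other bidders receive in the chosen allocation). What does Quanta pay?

Quanta pays $7.

Efficient allocation: Quanta→Slot 5 ($118), Iris→Slot 6 ($64), Pioneer→Slot 1 ($77), Granite→Slot 2 ($143); total welfare W = $402.
Quanta receives Slot 5 at value $118, so the others get W − 118 = $284.
Without Quanta: best allocation of the remaining 3 bidders over all 4 slots is Iris→Slot 5 ($71), Pioneer→Slot 1 ($77), Granite→Slot 2 ($143), total $291.
VCG payment = (others' best without Quanta) − (others' welfare with Quanta) = 291 − 284 = $7.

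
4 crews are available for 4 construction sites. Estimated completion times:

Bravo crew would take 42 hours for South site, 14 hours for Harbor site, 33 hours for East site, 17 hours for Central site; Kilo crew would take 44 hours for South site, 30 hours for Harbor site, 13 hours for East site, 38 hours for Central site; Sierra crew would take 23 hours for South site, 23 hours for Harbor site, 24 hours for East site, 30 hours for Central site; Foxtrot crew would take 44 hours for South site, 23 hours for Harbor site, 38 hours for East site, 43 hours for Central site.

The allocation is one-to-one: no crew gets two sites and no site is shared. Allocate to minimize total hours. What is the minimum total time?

This is a one-to-one assignment (minimum-cost bipartite matching).
Optimal: Bravo crew→Central site (17 hours), Kilo crew→East site (13 hours), Sierra crew→South site (23 hours), Foxtrot crew→Harbor site (23 hours) — total 17+13+23+23 = 76 hours.
Min-entry greedy (repeatedly take the single cheapest remaining cell) gives 93 hours, worse by 17.

Minimum total: 76 hours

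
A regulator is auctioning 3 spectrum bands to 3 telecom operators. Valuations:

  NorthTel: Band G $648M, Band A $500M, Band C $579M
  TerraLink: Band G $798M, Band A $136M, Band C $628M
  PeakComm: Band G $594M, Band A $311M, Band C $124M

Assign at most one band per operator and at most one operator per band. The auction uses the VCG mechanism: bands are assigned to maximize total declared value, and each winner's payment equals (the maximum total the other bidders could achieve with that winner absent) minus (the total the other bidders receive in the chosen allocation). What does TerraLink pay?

Efficient allocation: NorthTel→Band A ($500M), TerraLink→Band C ($628M), PeakComm→Band G ($594M); total welfare W = $1722M.
TerraLink receives Band C at value $628M, so the others get W − 628 = $1094M.
Without TerraLink: best allocation of the remaining 2 bidders over all 3 bands is NorthTel→Band C ($579M), PeakComm→Band G ($594M), total $1173M.
VCG payment = (others' best without TerraLink) − (others' welfare with TerraLink) = 1173 − 1094 = $79M.

TerraLink pays $79M.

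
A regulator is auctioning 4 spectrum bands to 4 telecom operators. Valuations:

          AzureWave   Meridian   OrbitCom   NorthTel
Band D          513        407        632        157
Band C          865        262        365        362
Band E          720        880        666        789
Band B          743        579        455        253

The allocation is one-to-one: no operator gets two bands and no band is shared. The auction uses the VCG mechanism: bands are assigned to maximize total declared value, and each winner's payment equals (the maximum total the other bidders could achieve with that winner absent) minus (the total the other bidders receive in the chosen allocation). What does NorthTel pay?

NorthTel pays $301M.

Efficient allocation: AzureWave→Band C ($865M), Meridian→Band B ($579M), OrbitCom→Band D ($632M), NorthTel→Band E ($789M); total welfare W = $2865M.
NorthTel receives Band E at value $789M, so the others get W − 789 = $2076M.
Without NorthTel: best allocation of the remaining 3 bidders over all 4 bands is AzureWave→Band C ($865M), Meridian→Band E ($880M), OrbitCom→Band D ($632M), total $2377M.
VCG payment = (others' best without NorthTel) − (others' welfare with NorthTel) = 2377 − 2076 = $301M.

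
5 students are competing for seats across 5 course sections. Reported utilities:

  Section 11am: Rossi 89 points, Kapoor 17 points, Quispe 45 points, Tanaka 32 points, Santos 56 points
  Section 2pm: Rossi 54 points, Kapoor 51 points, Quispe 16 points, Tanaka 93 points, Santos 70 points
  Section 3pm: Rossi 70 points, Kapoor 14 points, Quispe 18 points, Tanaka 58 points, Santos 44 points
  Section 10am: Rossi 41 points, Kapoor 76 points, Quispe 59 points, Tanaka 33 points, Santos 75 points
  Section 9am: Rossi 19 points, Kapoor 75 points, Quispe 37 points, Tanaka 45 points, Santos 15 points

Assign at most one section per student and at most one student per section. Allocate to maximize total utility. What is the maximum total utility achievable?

Optimal: Rossi→Section 11am (89 points), Kapoor→Section 9am (75 points), Quispe→Section 10am (59 points), Tanaka→Section 2pm (93 points), Santos→Section 3pm (44 points) — total 89+75+59+93+44 = 360 points.
Column-greedy (each section in turn goes to its best remaining student) gives 339 points, worse by 21.
Next-best assignment: Rossi→Section 3pm, Kapoor→Section 9am, Quispe→Section 11am, Tanaka→Section 2pm, Santos→Section 10am = 358 points.
No other one-to-one assignment exceeds 360 points.

Maximum total: 360 points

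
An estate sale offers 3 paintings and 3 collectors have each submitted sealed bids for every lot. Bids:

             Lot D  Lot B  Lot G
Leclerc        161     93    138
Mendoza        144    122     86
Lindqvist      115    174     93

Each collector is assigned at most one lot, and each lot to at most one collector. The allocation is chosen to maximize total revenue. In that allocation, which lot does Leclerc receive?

This is a one-to-one assignment (maximum-weight bipartite matching).
Optimal: Leclerc→Lot G ($138), Mendoza→Lot D ($144), Lindqvist→Lot B ($174) — total 138+144+174 = $456.
Max-entry greedy (repeatedly take the single best remaining cell) gives $421, worse by 35.
Next-best assignment: Leclerc→Lot D, Mendoza→Lot G, Lindqvist→Lot B = $421.
Checked against all permutations: $456 is optimal.
Leclerc's own top lot is Lot D ($161), but forcing Leclerc→Lot D and reassigning the rest optimally gives only $421 — worse by 35.

Leclerc receives Lot G.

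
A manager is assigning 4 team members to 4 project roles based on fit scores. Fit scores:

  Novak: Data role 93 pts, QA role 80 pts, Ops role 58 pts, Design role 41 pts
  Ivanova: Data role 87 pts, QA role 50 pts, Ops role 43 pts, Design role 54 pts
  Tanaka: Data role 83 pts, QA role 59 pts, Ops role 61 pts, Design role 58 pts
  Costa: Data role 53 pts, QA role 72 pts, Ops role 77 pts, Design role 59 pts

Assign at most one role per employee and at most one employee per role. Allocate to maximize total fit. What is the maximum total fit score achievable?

Maximum total: 302 pts

Optimal: Novak→QA role (80 pts), Ivanova→Data role (87 pts), Tanaka→Design role (58 pts), Costa→Ops role (77 pts) — total 80+87+58+77 = 302 pts.
Next-best assignment: Novak→QA role, Ivanova→Design role, Tanaka→Data role, Costa→Ops role = 294 pts.
Swapping Tanaka↔Costa (Tanaka→Ops role 61 pts, Costa→Design role 59 pts) loses 15.
Every other assignment is strictly worse.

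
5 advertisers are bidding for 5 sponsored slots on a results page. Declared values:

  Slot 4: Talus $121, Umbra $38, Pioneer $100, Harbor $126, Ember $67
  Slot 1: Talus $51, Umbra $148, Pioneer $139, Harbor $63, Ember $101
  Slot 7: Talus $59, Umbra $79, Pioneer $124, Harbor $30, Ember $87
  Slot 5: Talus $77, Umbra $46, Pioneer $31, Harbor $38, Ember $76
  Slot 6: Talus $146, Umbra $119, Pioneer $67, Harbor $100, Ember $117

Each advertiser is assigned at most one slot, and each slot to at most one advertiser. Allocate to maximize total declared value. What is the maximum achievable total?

Maximum total: $620

Optimal: Talus→Slot 6 ($146), Umbra→Slot 1 ($148), Pioneer→Slot 7 ($124), Harbor→Slot 4 ($126), Ember→Slot 5 ($76) — total 146+148+124+126+76 = $620.
Column-greedy (each slot in turn goes to its best remaining advertiser) gives $592, worse by 28.
Swapping Pioneer↔Harbor (Pioneer→Slot 4 $100, Harbor→Slot 7 $30) loses 120.
Every other assignment is strictly worse.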